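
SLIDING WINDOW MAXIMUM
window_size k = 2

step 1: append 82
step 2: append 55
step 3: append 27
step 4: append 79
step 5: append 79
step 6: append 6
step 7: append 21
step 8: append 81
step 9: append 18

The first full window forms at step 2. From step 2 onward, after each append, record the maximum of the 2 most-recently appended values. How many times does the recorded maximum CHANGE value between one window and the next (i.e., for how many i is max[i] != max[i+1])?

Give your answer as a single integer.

Answer: 4

Derivation:
step 1: append 82 -> window=[82] (not full yet)
step 2: append 55 -> window=[82, 55] -> max=82
step 3: append 27 -> window=[55, 27] -> max=55
step 4: append 79 -> window=[27, 79] -> max=79
step 5: append 79 -> window=[79, 79] -> max=79
step 6: append 6 -> window=[79, 6] -> max=79
step 7: append 21 -> window=[6, 21] -> max=21
step 8: append 81 -> window=[21, 81] -> max=81
step 9: append 18 -> window=[81, 18] -> max=81
Recorded maximums: 82 55 79 79 79 21 81 81
Changes between consecutive maximums: 4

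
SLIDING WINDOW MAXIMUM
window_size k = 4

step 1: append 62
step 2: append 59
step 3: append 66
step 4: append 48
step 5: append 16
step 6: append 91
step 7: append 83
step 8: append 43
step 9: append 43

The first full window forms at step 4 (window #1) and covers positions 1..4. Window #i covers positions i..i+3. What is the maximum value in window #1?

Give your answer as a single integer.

Answer: 66

Derivation:
step 1: append 62 -> window=[62] (not full yet)
step 2: append 59 -> window=[62, 59] (not full yet)
step 3: append 66 -> window=[62, 59, 66] (not full yet)
step 4: append 48 -> window=[62, 59, 66, 48] -> max=66
Window #1 max = 66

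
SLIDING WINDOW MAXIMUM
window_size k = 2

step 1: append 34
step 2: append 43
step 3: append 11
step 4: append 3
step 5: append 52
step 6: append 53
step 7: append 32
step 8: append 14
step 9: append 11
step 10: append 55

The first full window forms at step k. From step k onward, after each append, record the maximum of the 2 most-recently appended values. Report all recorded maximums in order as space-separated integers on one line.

step 1: append 34 -> window=[34] (not full yet)
step 2: append 43 -> window=[34, 43] -> max=43
step 3: append 11 -> window=[43, 11] -> max=43
step 4: append 3 -> window=[11, 3] -> max=11
step 5: append 52 -> window=[3, 52] -> max=52
step 6: append 53 -> window=[52, 53] -> max=53
step 7: append 32 -> window=[53, 32] -> max=53
step 8: append 14 -> window=[32, 14] -> max=32
step 9: append 11 -> window=[14, 11] -> max=14
step 10: append 55 -> window=[11, 55] -> max=55

Answer: 43 43 11 52 53 53 32 14 55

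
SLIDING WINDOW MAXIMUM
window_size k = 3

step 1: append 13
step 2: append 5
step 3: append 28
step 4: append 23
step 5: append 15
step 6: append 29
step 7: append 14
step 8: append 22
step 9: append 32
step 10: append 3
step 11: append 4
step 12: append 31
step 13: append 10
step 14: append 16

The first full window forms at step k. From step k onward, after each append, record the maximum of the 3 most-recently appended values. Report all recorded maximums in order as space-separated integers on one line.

step 1: append 13 -> window=[13] (not full yet)
step 2: append 5 -> window=[13, 5] (not full yet)
step 3: append 28 -> window=[13, 5, 28] -> max=28
step 4: append 23 -> window=[5, 28, 23] -> max=28
step 5: append 15 -> window=[28, 23, 15] -> max=28
step 6: append 29 -> window=[23, 15, 29] -> max=29
step 7: append 14 -> window=[15, 29, 14] -> max=29
step 8: append 22 -> window=[29, 14, 22] -> max=29
step 9: append 32 -> window=[14, 22, 32] -> max=32
step 10: append 3 -> window=[22, 32, 3] -> max=32
step 11: append 4 -> window=[32, 3, 4] -> max=32
step 12: append 31 -> window=[3, 4, 31] -> max=31
step 13: append 10 -> window=[4, 31, 10] -> max=31
step 14: append 16 -> window=[31, 10, 16] -> max=31

Answer: 28 28 28 29 29 29 32 32 32 31 31 31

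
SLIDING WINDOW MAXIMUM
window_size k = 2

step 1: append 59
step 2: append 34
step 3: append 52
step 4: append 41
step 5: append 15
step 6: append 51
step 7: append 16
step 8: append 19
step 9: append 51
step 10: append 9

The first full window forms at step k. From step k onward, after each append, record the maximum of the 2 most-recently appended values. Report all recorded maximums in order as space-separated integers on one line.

step 1: append 59 -> window=[59] (not full yet)
step 2: append 34 -> window=[59, 34] -> max=59
step 3: append 52 -> window=[34, 52] -> max=52
step 4: append 41 -> window=[52, 41] -> max=52
step 5: append 15 -> window=[41, 15] -> max=41
step 6: append 51 -> window=[15, 51] -> max=51
step 7: append 16 -> window=[51, 16] -> max=51
step 8: append 19 -> window=[16, 19] -> max=19
step 9: append 51 -> window=[19, 51] -> max=51
step 10: append 9 -> window=[51, 9] -> max=51

Answer: 59 52 52 41 51 51 19 51 51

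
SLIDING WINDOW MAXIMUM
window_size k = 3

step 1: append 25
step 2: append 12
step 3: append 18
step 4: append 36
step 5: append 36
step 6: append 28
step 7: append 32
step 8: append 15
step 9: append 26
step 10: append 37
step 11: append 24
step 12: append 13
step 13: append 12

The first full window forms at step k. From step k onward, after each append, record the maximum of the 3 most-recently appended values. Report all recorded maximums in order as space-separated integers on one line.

Answer: 25 36 36 36 36 32 32 37 37 37 24

Derivation:
step 1: append 25 -> window=[25] (not full yet)
step 2: append 12 -> window=[25, 12] (not full yet)
step 3: append 18 -> window=[25, 12, 18] -> max=25
step 4: append 36 -> window=[12, 18, 36] -> max=36
step 5: append 36 -> window=[18, 36, 36] -> max=36
step 6: append 28 -> window=[36, 36, 28] -> max=36
step 7: append 32 -> window=[36, 28, 32] -> max=36
step 8: append 15 -> window=[28, 32, 15] -> max=32
step 9: append 26 -> window=[32, 15, 26] -> max=32
step 10: append 37 -> window=[15, 26, 37] -> max=37
step 11: append 24 -> window=[26, 37, 24] -> max=37
step 12: append 13 -> window=[37, 24, 13] -> max=37
step 13: append 12 -> window=[24, 13, 12] -> max=24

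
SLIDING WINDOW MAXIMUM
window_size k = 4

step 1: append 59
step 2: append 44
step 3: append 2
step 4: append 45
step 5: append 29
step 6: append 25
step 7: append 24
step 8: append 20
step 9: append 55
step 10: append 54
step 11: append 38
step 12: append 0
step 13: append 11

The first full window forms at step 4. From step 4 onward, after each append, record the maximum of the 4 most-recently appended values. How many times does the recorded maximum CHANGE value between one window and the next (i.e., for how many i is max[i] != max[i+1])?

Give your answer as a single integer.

Answer: 4

Derivation:
step 1: append 59 -> window=[59] (not full yet)
step 2: append 44 -> window=[59, 44] (not full yet)
step 3: append 2 -> window=[59, 44, 2] (not full yet)
step 4: append 45 -> window=[59, 44, 2, 45] -> max=59
step 5: append 29 -> window=[44, 2, 45, 29] -> max=45
step 6: append 25 -> window=[2, 45, 29, 25] -> max=45
step 7: append 24 -> window=[45, 29, 25, 24] -> max=45
step 8: append 20 -> window=[29, 25, 24, 20] -> max=29
step 9: append 55 -> window=[25, 24, 20, 55] -> max=55
step 10: append 54 -> window=[24, 20, 55, 54] -> max=55
step 11: append 38 -> window=[20, 55, 54, 38] -> max=55
step 12: append 0 -> window=[55, 54, 38, 0] -> max=55
step 13: append 11 -> window=[54, 38, 0, 11] -> max=54
Recorded maximums: 59 45 45 45 29 55 55 55 55 54
Changes between consecutive maximums: 4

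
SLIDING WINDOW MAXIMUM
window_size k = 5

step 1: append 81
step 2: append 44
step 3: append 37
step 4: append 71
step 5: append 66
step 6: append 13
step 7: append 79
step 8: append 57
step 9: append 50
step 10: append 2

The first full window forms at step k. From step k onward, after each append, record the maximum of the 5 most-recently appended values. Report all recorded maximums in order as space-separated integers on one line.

step 1: append 81 -> window=[81] (not full yet)
step 2: append 44 -> window=[81, 44] (not full yet)
step 3: append 37 -> window=[81, 44, 37] (not full yet)
step 4: append 71 -> window=[81, 44, 37, 71] (not full yet)
step 5: append 66 -> window=[81, 44, 37, 71, 66] -> max=81
step 6: append 13 -> window=[44, 37, 71, 66, 13] -> max=71
step 7: append 79 -> window=[37, 71, 66, 13, 79] -> max=79
step 8: append 57 -> window=[71, 66, 13, 79, 57] -> max=79
step 9: append 50 -> window=[66, 13, 79, 57, 50] -> max=79
step 10: append 2 -> window=[13, 79, 57, 50, 2] -> max=79

Answer: 81 71 79 79 79 79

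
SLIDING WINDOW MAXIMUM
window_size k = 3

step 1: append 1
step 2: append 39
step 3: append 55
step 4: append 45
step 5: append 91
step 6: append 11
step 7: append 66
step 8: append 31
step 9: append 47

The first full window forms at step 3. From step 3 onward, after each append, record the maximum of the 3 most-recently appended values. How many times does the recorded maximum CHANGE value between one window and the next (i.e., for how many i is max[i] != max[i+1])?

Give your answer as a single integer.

Answer: 2

Derivation:
step 1: append 1 -> window=[1] (not full yet)
step 2: append 39 -> window=[1, 39] (not full yet)
step 3: append 55 -> window=[1, 39, 55] -> max=55
step 4: append 45 -> window=[39, 55, 45] -> max=55
step 5: append 91 -> window=[55, 45, 91] -> max=91
step 6: append 11 -> window=[45, 91, 11] -> max=91
step 7: append 66 -> window=[91, 11, 66] -> max=91
step 8: append 31 -> window=[11, 66, 31] -> max=66
step 9: append 47 -> window=[66, 31, 47] -> max=66
Recorded maximums: 55 55 91 91 91 66 66
Changes between consecutive maximums: 2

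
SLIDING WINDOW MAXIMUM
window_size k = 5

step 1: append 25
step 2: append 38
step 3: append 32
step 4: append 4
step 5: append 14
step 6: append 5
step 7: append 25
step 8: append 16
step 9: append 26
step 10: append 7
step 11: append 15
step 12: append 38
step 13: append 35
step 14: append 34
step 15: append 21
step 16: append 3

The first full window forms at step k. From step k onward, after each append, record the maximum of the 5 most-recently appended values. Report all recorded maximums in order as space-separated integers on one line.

Answer: 38 38 32 25 26 26 26 38 38 38 38 38

Derivation:
step 1: append 25 -> window=[25] (not full yet)
step 2: append 38 -> window=[25, 38] (not full yet)
step 3: append 32 -> window=[25, 38, 32] (not full yet)
step 4: append 4 -> window=[25, 38, 32, 4] (not full yet)
step 5: append 14 -> window=[25, 38, 32, 4, 14] -> max=38
step 6: append 5 -> window=[38, 32, 4, 14, 5] -> max=38
step 7: append 25 -> window=[32, 4, 14, 5, 25] -> max=32
step 8: append 16 -> window=[4, 14, 5, 25, 16] -> max=25
step 9: append 26 -> window=[14, 5, 25, 16, 26] -> max=26
step 10: append 7 -> window=[5, 25, 16, 26, 7] -> max=26
step 11: append 15 -> window=[25, 16, 26, 7, 15] -> max=26
step 12: append 38 -> window=[16, 26, 7, 15, 38] -> max=38
step 13: append 35 -> window=[26, 7, 15, 38, 35] -> max=38
step 14: append 34 -> window=[7, 15, 38, 35, 34] -> max=38
step 15: append 21 -> window=[15, 38, 35, 34, 21] -> max=38
step 16: append 3 -> window=[38, 35, 34, 21, 3] -> max=38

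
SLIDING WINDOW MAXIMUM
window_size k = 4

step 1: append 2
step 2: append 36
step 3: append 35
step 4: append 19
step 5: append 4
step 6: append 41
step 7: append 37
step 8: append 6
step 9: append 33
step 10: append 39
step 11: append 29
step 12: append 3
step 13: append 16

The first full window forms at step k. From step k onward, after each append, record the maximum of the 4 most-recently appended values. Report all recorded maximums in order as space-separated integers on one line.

Answer: 36 36 41 41 41 41 39 39 39 39

Derivation:
step 1: append 2 -> window=[2] (not full yet)
step 2: append 36 -> window=[2, 36] (not full yet)
step 3: append 35 -> window=[2, 36, 35] (not full yet)
step 4: append 19 -> window=[2, 36, 35, 19] -> max=36
step 5: append 4 -> window=[36, 35, 19, 4] -> max=36
step 6: append 41 -> window=[35, 19, 4, 41] -> max=41
step 7: append 37 -> window=[19, 4, 41, 37] -> max=41
step 8: append 6 -> window=[4, 41, 37, 6] -> max=41
step 9: append 33 -> window=[41, 37, 6, 33] -> max=41
step 10: append 39 -> window=[37, 6, 33, 39] -> max=39
step 11: append 29 -> window=[6, 33, 39, 29] -> max=39
step 12: append 3 -> window=[33, 39, 29, 3] -> max=39
step 13: append 16 -> window=[39, 29, 3, 16] -> max=39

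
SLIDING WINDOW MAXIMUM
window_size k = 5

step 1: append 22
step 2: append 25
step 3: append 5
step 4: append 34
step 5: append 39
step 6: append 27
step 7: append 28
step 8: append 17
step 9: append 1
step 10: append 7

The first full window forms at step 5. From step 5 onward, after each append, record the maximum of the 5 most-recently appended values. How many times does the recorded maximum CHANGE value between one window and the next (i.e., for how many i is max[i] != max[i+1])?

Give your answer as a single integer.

step 1: append 22 -> window=[22] (not full yet)
step 2: append 25 -> window=[22, 25] (not full yet)
step 3: append 5 -> window=[22, 25, 5] (not full yet)
step 4: append 34 -> window=[22, 25, 5, 34] (not full yet)
step 5: append 39 -> window=[22, 25, 5, 34, 39] -> max=39
step 6: append 27 -> window=[25, 5, 34, 39, 27] -> max=39
step 7: append 28 -> window=[5, 34, 39, 27, 28] -> max=39
step 8: append 17 -> window=[34, 39, 27, 28, 17] -> max=39
step 9: append 1 -> window=[39, 27, 28, 17, 1] -> max=39
step 10: append 7 -> window=[27, 28, 17, 1, 7] -> max=28
Recorded maximums: 39 39 39 39 39 28
Changes between consecutive maximums: 1

Answer: 1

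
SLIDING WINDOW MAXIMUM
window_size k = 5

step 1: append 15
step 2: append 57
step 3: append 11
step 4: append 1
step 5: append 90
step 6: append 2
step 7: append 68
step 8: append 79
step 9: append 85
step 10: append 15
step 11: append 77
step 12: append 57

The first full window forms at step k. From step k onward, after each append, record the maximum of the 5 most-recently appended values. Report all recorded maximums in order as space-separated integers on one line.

step 1: append 15 -> window=[15] (not full yet)
step 2: append 57 -> window=[15, 57] (not full yet)
step 3: append 11 -> window=[15, 57, 11] (not full yet)
step 4: append 1 -> window=[15, 57, 11, 1] (not full yet)
step 5: append 90 -> window=[15, 57, 11, 1, 90] -> max=90
step 6: append 2 -> window=[57, 11, 1, 90, 2] -> max=90
step 7: append 68 -> window=[11, 1, 90, 2, 68] -> max=90
step 8: append 79 -> window=[1, 90, 2, 68, 79] -> max=90
step 9: append 85 -> window=[90, 2, 68, 79, 85] -> max=90
step 10: append 15 -> window=[2, 68, 79, 85, 15] -> max=85
step 11: append 77 -> window=[68, 79, 85, 15, 77] -> max=85
step 12: append 57 -> window=[79, 85, 15, 77, 57] -> max=85

Answer: 90 90 90 90 90 85 85 85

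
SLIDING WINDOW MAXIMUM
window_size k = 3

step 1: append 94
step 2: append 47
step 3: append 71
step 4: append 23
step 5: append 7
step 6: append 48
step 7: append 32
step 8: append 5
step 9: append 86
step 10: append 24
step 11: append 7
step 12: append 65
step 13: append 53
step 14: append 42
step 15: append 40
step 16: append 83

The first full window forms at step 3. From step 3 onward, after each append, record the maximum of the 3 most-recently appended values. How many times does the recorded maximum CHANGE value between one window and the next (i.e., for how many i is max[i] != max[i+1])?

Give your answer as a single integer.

Answer: 6

Derivation:
step 1: append 94 -> window=[94] (not full yet)
step 2: append 47 -> window=[94, 47] (not full yet)
step 3: append 71 -> window=[94, 47, 71] -> max=94
step 4: append 23 -> window=[47, 71, 23] -> max=71
step 5: append 7 -> window=[71, 23, 7] -> max=71
step 6: append 48 -> window=[23, 7, 48] -> max=48
step 7: append 32 -> window=[7, 48, 32] -> max=48
step 8: append 5 -> window=[48, 32, 5] -> max=48
step 9: append 86 -> window=[32, 5, 86] -> max=86
step 10: append 24 -> window=[5, 86, 24] -> max=86
step 11: append 7 -> window=[86, 24, 7] -> max=86
step 12: append 65 -> window=[24, 7, 65] -> max=65
step 13: append 53 -> window=[7, 65, 53] -> max=65
step 14: append 42 -> window=[65, 53, 42] -> max=65
step 15: append 40 -> window=[53, 42, 40] -> max=53
step 16: append 83 -> window=[42, 40, 83] -> max=83
Recorded maximums: 94 71 71 48 48 48 86 86 86 65 65 65 53 83
Changes between consecutive maximums: 6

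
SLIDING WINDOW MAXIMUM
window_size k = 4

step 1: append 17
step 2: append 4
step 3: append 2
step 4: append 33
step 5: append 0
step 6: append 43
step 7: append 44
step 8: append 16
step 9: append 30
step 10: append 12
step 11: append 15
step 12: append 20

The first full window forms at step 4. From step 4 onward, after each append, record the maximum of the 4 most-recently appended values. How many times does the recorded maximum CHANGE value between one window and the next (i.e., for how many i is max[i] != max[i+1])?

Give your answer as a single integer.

step 1: append 17 -> window=[17] (not full yet)
step 2: append 4 -> window=[17, 4] (not full yet)
step 3: append 2 -> window=[17, 4, 2] (not full yet)
step 4: append 33 -> window=[17, 4, 2, 33] -> max=33
step 5: append 0 -> window=[4, 2, 33, 0] -> max=33
step 6: append 43 -> window=[2, 33, 0, 43] -> max=43
step 7: append 44 -> window=[33, 0, 43, 44] -> max=44
step 8: append 16 -> window=[0, 43, 44, 16] -> max=44
step 9: append 30 -> window=[43, 44, 16, 30] -> max=44
step 10: append 12 -> window=[44, 16, 30, 12] -> max=44
step 11: append 15 -> window=[16, 30, 12, 15] -> max=30
step 12: append 20 -> window=[30, 12, 15, 20] -> max=30
Recorded maximums: 33 33 43 44 44 44 44 30 30
Changes between consecutive maximums: 3

Answer: 3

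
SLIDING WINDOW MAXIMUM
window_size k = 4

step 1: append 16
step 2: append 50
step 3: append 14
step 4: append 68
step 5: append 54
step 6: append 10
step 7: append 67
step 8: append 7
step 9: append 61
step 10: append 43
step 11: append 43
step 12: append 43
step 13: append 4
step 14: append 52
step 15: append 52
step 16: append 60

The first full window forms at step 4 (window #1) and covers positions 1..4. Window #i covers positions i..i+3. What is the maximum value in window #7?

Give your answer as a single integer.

step 1: append 16 -> window=[16] (not full yet)
step 2: append 50 -> window=[16, 50] (not full yet)
step 3: append 14 -> window=[16, 50, 14] (not full yet)
step 4: append 68 -> window=[16, 50, 14, 68] -> max=68
step 5: append 54 -> window=[50, 14, 68, 54] -> max=68
step 6: append 10 -> window=[14, 68, 54, 10] -> max=68
step 7: append 67 -> window=[68, 54, 10, 67] -> max=68
step 8: append 7 -> window=[54, 10, 67, 7] -> max=67
step 9: append 61 -> window=[10, 67, 7, 61] -> max=67
step 10: append 43 -> window=[67, 7, 61, 43] -> max=67
Window #7 max = 67

Answer: 67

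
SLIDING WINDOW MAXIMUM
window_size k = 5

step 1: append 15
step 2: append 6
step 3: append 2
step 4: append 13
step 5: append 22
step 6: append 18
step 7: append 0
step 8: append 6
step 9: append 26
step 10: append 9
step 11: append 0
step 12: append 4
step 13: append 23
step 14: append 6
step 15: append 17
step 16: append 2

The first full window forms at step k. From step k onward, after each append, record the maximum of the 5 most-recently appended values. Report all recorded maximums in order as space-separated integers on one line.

step 1: append 15 -> window=[15] (not full yet)
step 2: append 6 -> window=[15, 6] (not full yet)
step 3: append 2 -> window=[15, 6, 2] (not full yet)
step 4: append 13 -> window=[15, 6, 2, 13] (not full yet)
step 5: append 22 -> window=[15, 6, 2, 13, 22] -> max=22
step 6: append 18 -> window=[6, 2, 13, 22, 18] -> max=22
step 7: append 0 -> window=[2, 13, 22, 18, 0] -> max=22
step 8: append 6 -> window=[13, 22, 18, 0, 6] -> max=22
step 9: append 26 -> window=[22, 18, 0, 6, 26] -> max=26
step 10: append 9 -> window=[18, 0, 6, 26, 9] -> max=26
step 11: append 0 -> window=[0, 6, 26, 9, 0] -> max=26
step 12: append 4 -> window=[6, 26, 9, 0, 4] -> max=26
step 13: append 23 -> window=[26, 9, 0, 4, 23] -> max=26
step 14: append 6 -> window=[9, 0, 4, 23, 6] -> max=23
step 15: append 17 -> window=[0, 4, 23, 6, 17] -> max=23
step 16: append 2 -> window=[4, 23, 6, 17, 2] -> max=23

Answer: 22 22 22 22 26 26 26 26 26 23 23 23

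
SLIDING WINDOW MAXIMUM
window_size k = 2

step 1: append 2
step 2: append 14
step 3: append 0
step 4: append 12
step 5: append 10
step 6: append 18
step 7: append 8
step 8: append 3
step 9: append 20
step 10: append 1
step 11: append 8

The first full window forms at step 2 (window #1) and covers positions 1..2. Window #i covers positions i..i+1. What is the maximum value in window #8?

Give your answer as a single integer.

step 1: append 2 -> window=[2] (not full yet)
step 2: append 14 -> window=[2, 14] -> max=14
step 3: append 0 -> window=[14, 0] -> max=14
step 4: append 12 -> window=[0, 12] -> max=12
step 5: append 10 -> window=[12, 10] -> max=12
step 6: append 18 -> window=[10, 18] -> max=18
step 7: append 8 -> window=[18, 8] -> max=18
step 8: append 3 -> window=[8, 3] -> max=8
step 9: append 20 -> window=[3, 20] -> max=20
Window #8 max = 20

Answer: 20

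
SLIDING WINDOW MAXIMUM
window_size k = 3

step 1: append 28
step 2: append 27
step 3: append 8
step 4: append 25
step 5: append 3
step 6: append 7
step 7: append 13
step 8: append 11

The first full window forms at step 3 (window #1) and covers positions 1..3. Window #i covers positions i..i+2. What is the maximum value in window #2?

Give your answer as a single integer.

Answer: 27

Derivation:
step 1: append 28 -> window=[28] (not full yet)
step 2: append 27 -> window=[28, 27] (not full yet)
step 3: append 8 -> window=[28, 27, 8] -> max=28
step 4: append 25 -> window=[27, 8, 25] -> max=27
Window #2 max = 27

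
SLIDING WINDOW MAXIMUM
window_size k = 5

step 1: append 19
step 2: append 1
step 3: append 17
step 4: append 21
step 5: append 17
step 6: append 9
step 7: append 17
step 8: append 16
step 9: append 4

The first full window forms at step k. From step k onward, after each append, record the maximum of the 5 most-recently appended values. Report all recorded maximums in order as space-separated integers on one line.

step 1: append 19 -> window=[19] (not full yet)
step 2: append 1 -> window=[19, 1] (not full yet)
step 3: append 17 -> window=[19, 1, 17] (not full yet)
step 4: append 21 -> window=[19, 1, 17, 21] (not full yet)
step 5: append 17 -> window=[19, 1, 17, 21, 17] -> max=21
step 6: append 9 -> window=[1, 17, 21, 17, 9] -> max=21
step 7: append 17 -> window=[17, 21, 17, 9, 17] -> max=21
step 8: append 16 -> window=[21, 17, 9, 17, 16] -> max=21
step 9: append 4 -> window=[17, 9, 17, 16, 4] -> max=17

Answer: 21 21 21 21 17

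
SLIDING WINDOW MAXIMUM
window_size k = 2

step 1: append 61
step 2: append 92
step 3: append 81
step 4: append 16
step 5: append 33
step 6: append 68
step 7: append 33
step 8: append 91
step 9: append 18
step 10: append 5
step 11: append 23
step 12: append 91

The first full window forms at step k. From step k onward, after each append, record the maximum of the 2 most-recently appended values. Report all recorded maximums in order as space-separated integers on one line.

Answer: 92 92 81 33 68 68 91 91 18 23 91

Derivation:
step 1: append 61 -> window=[61] (not full yet)
step 2: append 92 -> window=[61, 92] -> max=92
step 3: append 81 -> window=[92, 81] -> max=92
step 4: append 16 -> window=[81, 16] -> max=81
step 5: append 33 -> window=[16, 33] -> max=33
step 6: append 68 -> window=[33, 68] -> max=68
step 7: append 33 -> window=[68, 33] -> max=68
step 8: append 91 -> window=[33, 91] -> max=91
step 9: append 18 -> window=[91, 18] -> max=91
step 10: append 5 -> window=[18, 5] -> max=18
step 11: append 23 -> window=[5, 23] -> max=23
step 12: append 91 -> window=[23, 91] -> max=91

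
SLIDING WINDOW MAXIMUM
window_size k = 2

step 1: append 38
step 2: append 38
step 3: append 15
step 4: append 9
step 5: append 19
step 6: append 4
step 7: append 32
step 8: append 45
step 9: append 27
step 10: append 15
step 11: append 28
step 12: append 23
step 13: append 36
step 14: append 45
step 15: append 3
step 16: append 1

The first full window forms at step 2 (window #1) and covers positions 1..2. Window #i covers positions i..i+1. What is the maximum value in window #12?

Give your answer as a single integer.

step 1: append 38 -> window=[38] (not full yet)
step 2: append 38 -> window=[38, 38] -> max=38
step 3: append 15 -> window=[38, 15] -> max=38
step 4: append 9 -> window=[15, 9] -> max=15
step 5: append 19 -> window=[9, 19] -> max=19
step 6: append 4 -> window=[19, 4] -> max=19
step 7: append 32 -> window=[4, 32] -> max=32
step 8: append 45 -> window=[32, 45] -> max=45
step 9: append 27 -> window=[45, 27] -> max=45
step 10: append 15 -> window=[27, 15] -> max=27
step 11: append 28 -> window=[15, 28] -> max=28
step 12: append 23 -> window=[28, 23] -> max=28
step 13: append 36 -> window=[23, 36] -> max=36
Window #12 max = 36

Answer: 36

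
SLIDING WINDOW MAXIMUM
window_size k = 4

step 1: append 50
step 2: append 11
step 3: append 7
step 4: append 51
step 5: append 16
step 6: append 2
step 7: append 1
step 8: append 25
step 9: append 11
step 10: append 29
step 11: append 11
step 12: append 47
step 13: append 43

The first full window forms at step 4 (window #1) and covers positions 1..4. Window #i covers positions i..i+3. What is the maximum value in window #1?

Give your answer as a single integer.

Answer: 51

Derivation:
step 1: append 50 -> window=[50] (not full yet)
step 2: append 11 -> window=[50, 11] (not full yet)
step 3: append 7 -> window=[50, 11, 7] (not full yet)
step 4: append 51 -> window=[50, 11, 7, 51] -> max=51
Window #1 max = 51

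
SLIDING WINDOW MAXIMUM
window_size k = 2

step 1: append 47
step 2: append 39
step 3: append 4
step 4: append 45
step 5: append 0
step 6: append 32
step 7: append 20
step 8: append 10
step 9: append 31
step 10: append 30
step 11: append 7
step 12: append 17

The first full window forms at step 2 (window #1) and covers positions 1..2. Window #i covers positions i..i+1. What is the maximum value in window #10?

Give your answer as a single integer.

Answer: 30

Derivation:
step 1: append 47 -> window=[47] (not full yet)
step 2: append 39 -> window=[47, 39] -> max=47
step 3: append 4 -> window=[39, 4] -> max=39
step 4: append 45 -> window=[4, 45] -> max=45
step 5: append 0 -> window=[45, 0] -> max=45
step 6: append 32 -> window=[0, 32] -> max=32
step 7: append 20 -> window=[32, 20] -> max=32
step 8: append 10 -> window=[20, 10] -> max=20
step 9: append 31 -> window=[10, 31] -> max=31
step 10: append 30 -> window=[31, 30] -> max=31
step 11: append 7 -> window=[30, 7] -> max=30
Window #10 max = 30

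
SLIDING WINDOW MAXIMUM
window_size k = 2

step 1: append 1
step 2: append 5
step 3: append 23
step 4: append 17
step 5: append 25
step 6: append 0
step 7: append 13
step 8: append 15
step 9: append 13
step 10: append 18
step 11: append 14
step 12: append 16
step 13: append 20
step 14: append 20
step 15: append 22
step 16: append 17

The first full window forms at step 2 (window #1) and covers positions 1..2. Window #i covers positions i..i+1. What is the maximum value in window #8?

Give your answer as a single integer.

step 1: append 1 -> window=[1] (not full yet)
step 2: append 5 -> window=[1, 5] -> max=5
step 3: append 23 -> window=[5, 23] -> max=23
step 4: append 17 -> window=[23, 17] -> max=23
step 5: append 25 -> window=[17, 25] -> max=25
step 6: append 0 -> window=[25, 0] -> max=25
step 7: append 13 -> window=[0, 13] -> max=13
step 8: append 15 -> window=[13, 15] -> max=15
step 9: append 13 -> window=[15, 13] -> max=15
Window #8 max = 15

Answer: 15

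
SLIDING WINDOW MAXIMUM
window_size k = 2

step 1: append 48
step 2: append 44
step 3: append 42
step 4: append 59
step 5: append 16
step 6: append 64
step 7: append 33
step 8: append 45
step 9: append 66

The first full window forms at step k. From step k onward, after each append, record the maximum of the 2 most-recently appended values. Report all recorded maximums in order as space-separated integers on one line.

Answer: 48 44 59 59 64 64 45 66

Derivation:
step 1: append 48 -> window=[48] (not full yet)
step 2: append 44 -> window=[48, 44] -> max=48
step 3: append 42 -> window=[44, 42] -> max=44
step 4: append 59 -> window=[42, 59] -> max=59
step 5: append 16 -> window=[59, 16] -> max=59
step 6: append 64 -> window=[16, 64] -> max=64
step 7: append 33 -> window=[64, 33] -> max=64
step 8: append 45 -> window=[33, 45] -> max=45
step 9: append 66 -> window=[45, 66] -> max=66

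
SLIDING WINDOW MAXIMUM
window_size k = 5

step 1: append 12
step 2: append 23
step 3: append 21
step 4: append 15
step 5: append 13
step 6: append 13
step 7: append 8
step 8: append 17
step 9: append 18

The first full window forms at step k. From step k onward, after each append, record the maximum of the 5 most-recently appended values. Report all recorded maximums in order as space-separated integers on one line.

step 1: append 12 -> window=[12] (not full yet)
step 2: append 23 -> window=[12, 23] (not full yet)
step 3: append 21 -> window=[12, 23, 21] (not full yet)
step 4: append 15 -> window=[12, 23, 21, 15] (not full yet)
step 5: append 13 -> window=[12, 23, 21, 15, 13] -> max=23
step 6: append 13 -> window=[23, 21, 15, 13, 13] -> max=23
step 7: append 8 -> window=[21, 15, 13, 13, 8] -> max=21
step 8: append 17 -> window=[15, 13, 13, 8, 17] -> max=17
step 9: append 18 -> window=[13, 13, 8, 17, 18] -> max=18

Answer: 23 23 21 17 18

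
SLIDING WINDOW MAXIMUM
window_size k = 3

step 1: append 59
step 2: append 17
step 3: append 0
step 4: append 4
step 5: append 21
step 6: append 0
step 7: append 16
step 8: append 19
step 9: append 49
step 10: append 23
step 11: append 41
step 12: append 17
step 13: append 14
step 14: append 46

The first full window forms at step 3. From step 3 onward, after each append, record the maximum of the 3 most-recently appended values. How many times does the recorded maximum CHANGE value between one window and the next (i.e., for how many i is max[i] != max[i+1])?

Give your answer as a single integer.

Answer: 6

Derivation:
step 1: append 59 -> window=[59] (not full yet)
step 2: append 17 -> window=[59, 17] (not full yet)
step 3: append 0 -> window=[59, 17, 0] -> max=59
step 4: append 4 -> window=[17, 0, 4] -> max=17
step 5: append 21 -> window=[0, 4, 21] -> max=21
step 6: append 0 -> window=[4, 21, 0] -> max=21
step 7: append 16 -> window=[21, 0, 16] -> max=21
step 8: append 19 -> window=[0, 16, 19] -> max=19
step 9: append 49 -> window=[16, 19, 49] -> max=49
step 10: append 23 -> window=[19, 49, 23] -> max=49
step 11: append 41 -> window=[49, 23, 41] -> max=49
step 12: append 17 -> window=[23, 41, 17] -> max=41
step 13: append 14 -> window=[41, 17, 14] -> max=41
step 14: append 46 -> window=[17, 14, 46] -> max=46
Recorded maximums: 59 17 21 21 21 19 49 49 49 41 41 46
Changes between consecutive maximums: 6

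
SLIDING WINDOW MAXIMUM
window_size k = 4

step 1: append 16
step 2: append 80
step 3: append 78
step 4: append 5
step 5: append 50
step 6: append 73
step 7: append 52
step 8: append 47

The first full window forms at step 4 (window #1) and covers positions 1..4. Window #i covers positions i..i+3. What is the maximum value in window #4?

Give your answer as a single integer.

step 1: append 16 -> window=[16] (not full yet)
step 2: append 80 -> window=[16, 80] (not full yet)
step 3: append 78 -> window=[16, 80, 78] (not full yet)
step 4: append 5 -> window=[16, 80, 78, 5] -> max=80
step 5: append 50 -> window=[80, 78, 5, 50] -> max=80
step 6: append 73 -> window=[78, 5, 50, 73] -> max=78
step 7: append 52 -> window=[5, 50, 73, 52] -> max=73
Window #4 max = 73

Answer: 73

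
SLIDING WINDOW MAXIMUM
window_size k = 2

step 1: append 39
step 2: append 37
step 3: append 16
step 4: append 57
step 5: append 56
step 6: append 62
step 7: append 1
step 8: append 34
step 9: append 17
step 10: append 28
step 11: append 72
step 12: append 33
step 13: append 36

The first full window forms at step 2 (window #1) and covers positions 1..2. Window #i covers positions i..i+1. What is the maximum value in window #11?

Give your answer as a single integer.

step 1: append 39 -> window=[39] (not full yet)
step 2: append 37 -> window=[39, 37] -> max=39
step 3: append 16 -> window=[37, 16] -> max=37
step 4: append 57 -> window=[16, 57] -> max=57
step 5: append 56 -> window=[57, 56] -> max=57
step 6: append 62 -> window=[56, 62] -> max=62
step 7: append 1 -> window=[62, 1] -> max=62
step 8: append 34 -> window=[1, 34] -> max=34
step 9: append 17 -> window=[34, 17] -> max=34
step 10: append 28 -> window=[17, 28] -> max=28
step 11: append 72 -> window=[28, 72] -> max=72
step 12: append 33 -> window=[72, 33] -> max=72
Window #11 max = 72

Answer: 72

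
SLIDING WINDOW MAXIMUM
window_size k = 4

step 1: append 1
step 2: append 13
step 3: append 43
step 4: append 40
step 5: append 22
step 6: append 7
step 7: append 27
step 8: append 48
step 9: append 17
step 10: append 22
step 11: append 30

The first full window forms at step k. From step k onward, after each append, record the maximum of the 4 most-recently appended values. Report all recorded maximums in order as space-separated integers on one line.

Answer: 43 43 43 40 48 48 48 48

Derivation:
step 1: append 1 -> window=[1] (not full yet)
step 2: append 13 -> window=[1, 13] (not full yet)
step 3: append 43 -> window=[1, 13, 43] (not full yet)
step 4: append 40 -> window=[1, 13, 43, 40] -> max=43
step 5: append 22 -> window=[13, 43, 40, 22] -> max=43
step 6: append 7 -> window=[43, 40, 22, 7] -> max=43
step 7: append 27 -> window=[40, 22, 7, 27] -> max=40
step 8: append 48 -> window=[22, 7, 27, 48] -> max=48
step 9: append 17 -> window=[7, 27, 48, 17] -> max=48
step 10: append 22 -> window=[27, 48, 17, 22] -> max=48
step 11: append 30 -> window=[48, 17, 22, 30] -> max=48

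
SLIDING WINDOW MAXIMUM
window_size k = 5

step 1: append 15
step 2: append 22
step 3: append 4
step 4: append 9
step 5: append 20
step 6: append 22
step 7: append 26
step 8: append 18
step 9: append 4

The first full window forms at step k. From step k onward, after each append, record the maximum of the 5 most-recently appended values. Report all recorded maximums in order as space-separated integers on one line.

Answer: 22 22 26 26 26

Derivation:
step 1: append 15 -> window=[15] (not full yet)
step 2: append 22 -> window=[15, 22] (not full yet)
step 3: append 4 -> window=[15, 22, 4] (not full yet)
step 4: append 9 -> window=[15, 22, 4, 9] (not full yet)
step 5: append 20 -> window=[15, 22, 4, 9, 20] -> max=22
step 6: append 22 -> window=[22, 4, 9, 20, 22] -> max=22
step 7: append 26 -> window=[4, 9, 20, 22, 26] -> max=26
step 8: append 18 -> window=[9, 20, 22, 26, 18] -> max=26
step 9: append 4 -> window=[20, 22, 26, 18, 4] -> max=26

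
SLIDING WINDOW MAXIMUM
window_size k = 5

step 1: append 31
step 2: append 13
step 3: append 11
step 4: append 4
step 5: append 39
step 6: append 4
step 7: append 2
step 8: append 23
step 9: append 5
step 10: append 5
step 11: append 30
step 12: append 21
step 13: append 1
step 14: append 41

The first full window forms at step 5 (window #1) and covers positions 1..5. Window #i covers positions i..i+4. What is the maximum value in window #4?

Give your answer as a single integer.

Answer: 39

Derivation:
step 1: append 31 -> window=[31] (not full yet)
step 2: append 13 -> window=[31, 13] (not full yet)
step 3: append 11 -> window=[31, 13, 11] (not full yet)
step 4: append 4 -> window=[31, 13, 11, 4] (not full yet)
step 5: append 39 -> window=[31, 13, 11, 4, 39] -> max=39
step 6: append 4 -> window=[13, 11, 4, 39, 4] -> max=39
step 7: append 2 -> window=[11, 4, 39, 4, 2] -> max=39
step 8: append 23 -> window=[4, 39, 4, 2, 23] -> max=39
Window #4 max = 39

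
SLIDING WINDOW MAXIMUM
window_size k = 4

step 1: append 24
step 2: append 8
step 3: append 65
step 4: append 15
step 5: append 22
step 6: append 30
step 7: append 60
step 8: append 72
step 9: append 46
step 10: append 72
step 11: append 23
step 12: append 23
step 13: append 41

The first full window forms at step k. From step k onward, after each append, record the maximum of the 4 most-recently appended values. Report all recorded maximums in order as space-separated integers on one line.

Answer: 65 65 65 60 72 72 72 72 72 72

Derivation:
step 1: append 24 -> window=[24] (not full yet)
step 2: append 8 -> window=[24, 8] (not full yet)
step 3: append 65 -> window=[24, 8, 65] (not full yet)
step 4: append 15 -> window=[24, 8, 65, 15] -> max=65
step 5: append 22 -> window=[8, 65, 15, 22] -> max=65
step 6: append 30 -> window=[65, 15, 22, 30] -> max=65
step 7: append 60 -> window=[15, 22, 30, 60] -> max=60
step 8: append 72 -> window=[22, 30, 60, 72] -> max=72
step 9: append 46 -> window=[30, 60, 72, 46] -> max=72
step 10: append 72 -> window=[60, 72, 46, 72] -> max=72
step 11: append 23 -> window=[72, 46, 72, 23] -> max=72
step 12: append 23 -> window=[46, 72, 23, 23] -> max=72
step 13: append 41 -> window=[72, 23, 23, 41] -> max=72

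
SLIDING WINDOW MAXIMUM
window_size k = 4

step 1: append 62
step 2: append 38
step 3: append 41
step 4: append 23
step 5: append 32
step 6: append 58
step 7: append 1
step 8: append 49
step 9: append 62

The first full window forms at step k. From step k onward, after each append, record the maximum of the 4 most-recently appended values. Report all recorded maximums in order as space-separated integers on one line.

Answer: 62 41 58 58 58 62

Derivation:
step 1: append 62 -> window=[62] (not full yet)
step 2: append 38 -> window=[62, 38] (not full yet)
step 3: append 41 -> window=[62, 38, 41] (not full yet)
step 4: append 23 -> window=[62, 38, 41, 23] -> max=62
step 5: append 32 -> window=[38, 41, 23, 32] -> max=41
step 6: append 58 -> window=[41, 23, 32, 58] -> max=58
step 7: append 1 -> window=[23, 32, 58, 1] -> max=58
step 8: append 49 -> window=[32, 58, 1, 49] -> max=58
step 9: append 62 -> window=[58, 1, 49, 62] -> max=62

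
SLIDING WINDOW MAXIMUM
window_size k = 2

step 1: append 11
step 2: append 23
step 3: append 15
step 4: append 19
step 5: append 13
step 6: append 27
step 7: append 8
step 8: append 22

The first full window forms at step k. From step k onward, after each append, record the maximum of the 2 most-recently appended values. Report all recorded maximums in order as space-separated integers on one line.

step 1: append 11 -> window=[11] (not full yet)
step 2: append 23 -> window=[11, 23] -> max=23
step 3: append 15 -> window=[23, 15] -> max=23
step 4: append 19 -> window=[15, 19] -> max=19
step 5: append 13 -> window=[19, 13] -> max=19
step 6: append 27 -> window=[13, 27] -> max=27
step 7: append 8 -> window=[27, 8] -> max=27
step 8: append 22 -> window=[8, 22] -> max=22

Answer: 23 23 19 19 27 27 22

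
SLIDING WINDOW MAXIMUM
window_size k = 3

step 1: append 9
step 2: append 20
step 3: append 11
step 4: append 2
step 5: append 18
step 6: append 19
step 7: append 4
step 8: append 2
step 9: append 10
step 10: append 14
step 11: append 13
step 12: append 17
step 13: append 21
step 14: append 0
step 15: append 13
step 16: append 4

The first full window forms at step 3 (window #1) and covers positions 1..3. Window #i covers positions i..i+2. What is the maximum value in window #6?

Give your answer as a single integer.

Answer: 19

Derivation:
step 1: append 9 -> window=[9] (not full yet)
step 2: append 20 -> window=[9, 20] (not full yet)
step 3: append 11 -> window=[9, 20, 11] -> max=20
step 4: append 2 -> window=[20, 11, 2] -> max=20
step 5: append 18 -> window=[11, 2, 18] -> max=18
step 6: append 19 -> window=[2, 18, 19] -> max=19
step 7: append 4 -> window=[18, 19, 4] -> max=19
step 8: append 2 -> window=[19, 4, 2] -> max=19
Window #6 max = 19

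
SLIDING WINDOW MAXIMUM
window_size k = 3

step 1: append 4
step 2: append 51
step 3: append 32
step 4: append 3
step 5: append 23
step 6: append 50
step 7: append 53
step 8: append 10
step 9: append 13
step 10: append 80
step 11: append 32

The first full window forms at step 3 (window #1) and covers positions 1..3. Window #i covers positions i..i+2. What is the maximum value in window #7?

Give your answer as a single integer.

step 1: append 4 -> window=[4] (not full yet)
step 2: append 51 -> window=[4, 51] (not full yet)
step 3: append 32 -> window=[4, 51, 32] -> max=51
step 4: append 3 -> window=[51, 32, 3] -> max=51
step 5: append 23 -> window=[32, 3, 23] -> max=32
step 6: append 50 -> window=[3, 23, 50] -> max=50
step 7: append 53 -> window=[23, 50, 53] -> max=53
step 8: append 10 -> window=[50, 53, 10] -> max=53
step 9: append 13 -> window=[53, 10, 13] -> max=53
Window #7 max = 53

Answer: 53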